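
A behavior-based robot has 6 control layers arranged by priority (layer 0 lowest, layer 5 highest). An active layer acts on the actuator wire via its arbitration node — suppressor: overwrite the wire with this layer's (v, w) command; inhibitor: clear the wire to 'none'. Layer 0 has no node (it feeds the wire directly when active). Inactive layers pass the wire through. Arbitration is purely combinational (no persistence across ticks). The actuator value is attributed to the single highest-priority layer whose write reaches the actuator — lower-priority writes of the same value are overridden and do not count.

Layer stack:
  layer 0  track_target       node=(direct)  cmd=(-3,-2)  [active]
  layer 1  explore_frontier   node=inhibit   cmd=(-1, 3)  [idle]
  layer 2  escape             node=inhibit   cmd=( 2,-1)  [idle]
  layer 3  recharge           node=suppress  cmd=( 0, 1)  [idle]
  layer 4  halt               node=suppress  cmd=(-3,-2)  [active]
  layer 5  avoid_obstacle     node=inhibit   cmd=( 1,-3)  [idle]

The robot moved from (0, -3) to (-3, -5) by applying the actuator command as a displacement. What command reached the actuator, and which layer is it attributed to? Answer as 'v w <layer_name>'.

-3 -2 halt

displacement = (-3, -5) − (0, -3) = (-3, -2)
layer 0 (track_target) active — direct: (-3, -2)
layer 1 (explore_frontier) idle — unchanged: (-3, -2)
layer 2 (escape) idle — unchanged: (-3, -2)
layer 3 (recharge) idle — unchanged: (-3, -2)
layer 4 (halt) active — suppresses: (-3, -2)
layer 5 (avoid_obstacle) idle — unchanged: (-3, -2)
→ actuator (-3, -2) — from layer 4 (halt)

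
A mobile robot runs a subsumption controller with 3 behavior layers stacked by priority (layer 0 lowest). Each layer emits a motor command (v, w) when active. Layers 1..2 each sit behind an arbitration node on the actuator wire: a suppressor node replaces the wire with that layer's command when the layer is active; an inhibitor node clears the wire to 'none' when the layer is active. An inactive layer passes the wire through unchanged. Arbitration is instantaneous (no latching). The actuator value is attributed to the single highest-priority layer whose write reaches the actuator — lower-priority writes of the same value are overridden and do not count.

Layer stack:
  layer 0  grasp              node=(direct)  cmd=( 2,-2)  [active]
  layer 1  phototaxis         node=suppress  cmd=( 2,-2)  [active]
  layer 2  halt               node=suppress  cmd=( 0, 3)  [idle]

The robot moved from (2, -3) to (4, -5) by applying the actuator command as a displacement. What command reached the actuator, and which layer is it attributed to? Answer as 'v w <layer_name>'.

2 -2 phototaxis

displacement = (4, -5) − (2, -3) = (2, -2)
layer 0 (grasp) active — direct: (2, -2)
layer 1 (phototaxis) active — suppresses: (2, -2)
layer 2 (halt) idle — unchanged: (2, -2)
→ actuator (2, -2) — from layer 1 (phototaxis)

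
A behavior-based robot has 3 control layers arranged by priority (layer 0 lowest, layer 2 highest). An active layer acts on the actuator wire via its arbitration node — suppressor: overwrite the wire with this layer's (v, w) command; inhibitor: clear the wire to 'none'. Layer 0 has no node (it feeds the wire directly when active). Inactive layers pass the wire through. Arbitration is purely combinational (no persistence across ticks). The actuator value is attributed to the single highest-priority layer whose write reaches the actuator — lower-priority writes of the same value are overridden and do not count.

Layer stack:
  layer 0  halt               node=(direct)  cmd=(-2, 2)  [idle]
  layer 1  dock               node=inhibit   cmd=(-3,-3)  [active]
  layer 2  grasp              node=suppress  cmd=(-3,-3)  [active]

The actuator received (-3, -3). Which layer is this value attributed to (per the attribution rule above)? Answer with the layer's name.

layer 0 (halt) idle — none
layer 1 (dock) active — inhibits: none
layer 2 (grasp) active — suppresses: (-3, -3)
→ actuator (-3, -3)
last writer: layer 2 = grasp

grasp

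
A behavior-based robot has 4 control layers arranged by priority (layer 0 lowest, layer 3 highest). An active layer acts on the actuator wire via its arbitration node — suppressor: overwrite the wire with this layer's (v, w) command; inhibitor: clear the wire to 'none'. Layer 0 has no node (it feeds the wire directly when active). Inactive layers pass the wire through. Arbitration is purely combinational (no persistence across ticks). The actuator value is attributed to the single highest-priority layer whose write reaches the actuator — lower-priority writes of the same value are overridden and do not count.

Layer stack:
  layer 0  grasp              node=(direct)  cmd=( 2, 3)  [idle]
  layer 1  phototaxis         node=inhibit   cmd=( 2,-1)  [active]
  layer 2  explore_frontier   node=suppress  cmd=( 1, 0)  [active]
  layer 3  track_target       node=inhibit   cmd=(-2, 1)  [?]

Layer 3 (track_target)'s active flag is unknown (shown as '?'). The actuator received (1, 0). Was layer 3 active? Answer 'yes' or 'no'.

If layer 3 is active=yes:
  actuator would be none
If layer 3 is active=no:
  actuator would be (1, 0)
Observed (1, 0), so layer 3 was idle.

no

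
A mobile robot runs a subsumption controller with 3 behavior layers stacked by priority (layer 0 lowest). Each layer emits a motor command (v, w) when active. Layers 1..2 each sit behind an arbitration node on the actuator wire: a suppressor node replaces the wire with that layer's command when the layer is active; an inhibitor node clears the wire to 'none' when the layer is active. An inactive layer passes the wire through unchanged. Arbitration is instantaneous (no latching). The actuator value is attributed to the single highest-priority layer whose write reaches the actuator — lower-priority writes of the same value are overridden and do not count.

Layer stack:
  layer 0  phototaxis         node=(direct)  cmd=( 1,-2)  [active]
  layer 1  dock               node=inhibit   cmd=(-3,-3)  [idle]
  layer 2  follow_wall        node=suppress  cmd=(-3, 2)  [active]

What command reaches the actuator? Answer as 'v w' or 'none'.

L0 phototaxis: active, feeds wire = (1, -2)
L1 dock: idle → wire stays (1, -2)
L2 follow_wall: active, suppressor → wire = (-3, 2)
actuator = (-3, 2)

-3 2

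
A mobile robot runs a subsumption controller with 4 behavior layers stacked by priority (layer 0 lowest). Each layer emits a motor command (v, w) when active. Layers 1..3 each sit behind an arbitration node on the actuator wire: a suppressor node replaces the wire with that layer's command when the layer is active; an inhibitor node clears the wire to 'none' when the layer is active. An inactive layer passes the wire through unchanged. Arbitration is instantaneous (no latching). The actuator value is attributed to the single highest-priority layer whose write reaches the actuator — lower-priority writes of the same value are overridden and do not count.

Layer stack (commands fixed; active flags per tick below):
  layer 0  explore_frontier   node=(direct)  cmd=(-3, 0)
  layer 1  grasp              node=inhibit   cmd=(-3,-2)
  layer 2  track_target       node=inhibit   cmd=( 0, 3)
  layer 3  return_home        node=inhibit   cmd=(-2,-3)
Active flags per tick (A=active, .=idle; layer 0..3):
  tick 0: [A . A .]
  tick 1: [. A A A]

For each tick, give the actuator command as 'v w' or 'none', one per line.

tick 0:
  layer 0 (explore_frontier) active — direct: (-3, 0)
  layer 1 (grasp) idle — unchanged: (-3, 0)
  layer 2 (track_target) active — inhibits: none
  layer 3 (return_home) idle — unchanged: none
  → actuator none
tick 1:
  layer 0 (explore_frontier) idle — none
  layer 1 (grasp) active — inhibits: none
  layer 2 (track_target) active — inhibits: none
  layer 3 (return_home) active — inhibits: none
  → actuator none

none
none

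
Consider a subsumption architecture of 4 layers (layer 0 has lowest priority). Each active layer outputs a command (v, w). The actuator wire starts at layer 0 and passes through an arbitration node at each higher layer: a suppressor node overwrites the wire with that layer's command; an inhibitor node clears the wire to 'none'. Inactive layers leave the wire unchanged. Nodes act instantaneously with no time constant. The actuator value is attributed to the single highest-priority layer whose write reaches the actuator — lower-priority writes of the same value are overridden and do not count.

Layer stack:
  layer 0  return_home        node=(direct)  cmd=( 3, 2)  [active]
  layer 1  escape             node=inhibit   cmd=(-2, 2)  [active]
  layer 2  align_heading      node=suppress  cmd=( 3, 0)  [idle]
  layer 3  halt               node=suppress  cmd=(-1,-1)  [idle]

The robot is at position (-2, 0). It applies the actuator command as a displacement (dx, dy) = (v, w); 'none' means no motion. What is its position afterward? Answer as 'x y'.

L0 return_home: active, feeds wire = (3, 2)
L1 escape: active, inhibitor → wire = none
L2 align_heading: idle → wire stays none
L3 halt: idle → wire stays none
actuator = none
position: (-2, 0) + none = (-2, 0)

-2 0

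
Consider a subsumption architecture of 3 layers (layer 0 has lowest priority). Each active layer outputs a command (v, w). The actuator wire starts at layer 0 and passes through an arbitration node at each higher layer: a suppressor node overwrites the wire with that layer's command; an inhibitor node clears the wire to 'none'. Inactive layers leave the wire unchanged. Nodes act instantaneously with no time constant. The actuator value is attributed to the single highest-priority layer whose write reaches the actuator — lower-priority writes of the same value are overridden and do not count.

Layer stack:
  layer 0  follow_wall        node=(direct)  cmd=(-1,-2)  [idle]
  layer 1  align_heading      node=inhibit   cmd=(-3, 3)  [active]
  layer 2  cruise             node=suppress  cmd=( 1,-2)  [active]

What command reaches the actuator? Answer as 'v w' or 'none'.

layer 0 (follow_wall) idle — none
layer 1 (align_heading) active — inhibits: none
layer 2 (cruise) active — suppresses: (1, -2)
→ actuator (1, -2)

1 -2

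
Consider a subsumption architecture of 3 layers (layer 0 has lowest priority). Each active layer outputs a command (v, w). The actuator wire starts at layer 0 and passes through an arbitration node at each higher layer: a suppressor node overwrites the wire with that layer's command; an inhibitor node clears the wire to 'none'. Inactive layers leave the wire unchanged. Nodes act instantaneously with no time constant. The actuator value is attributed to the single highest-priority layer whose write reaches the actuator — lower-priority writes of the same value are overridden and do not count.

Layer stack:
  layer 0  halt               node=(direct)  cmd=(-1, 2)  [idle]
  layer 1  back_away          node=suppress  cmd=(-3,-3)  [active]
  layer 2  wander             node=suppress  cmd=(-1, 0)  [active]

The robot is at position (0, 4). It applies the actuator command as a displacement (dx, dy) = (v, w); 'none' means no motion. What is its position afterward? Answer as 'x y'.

L0 halt: idle → wire = none
L1 back_away: active, suppressor → wire = (-3, -3)
L2 wander: active, suppressor → wire = (-1, 0)
actuator = (-1, 0)
position: (0, 4) + (-1, 0) = (-1, 4)

-1 4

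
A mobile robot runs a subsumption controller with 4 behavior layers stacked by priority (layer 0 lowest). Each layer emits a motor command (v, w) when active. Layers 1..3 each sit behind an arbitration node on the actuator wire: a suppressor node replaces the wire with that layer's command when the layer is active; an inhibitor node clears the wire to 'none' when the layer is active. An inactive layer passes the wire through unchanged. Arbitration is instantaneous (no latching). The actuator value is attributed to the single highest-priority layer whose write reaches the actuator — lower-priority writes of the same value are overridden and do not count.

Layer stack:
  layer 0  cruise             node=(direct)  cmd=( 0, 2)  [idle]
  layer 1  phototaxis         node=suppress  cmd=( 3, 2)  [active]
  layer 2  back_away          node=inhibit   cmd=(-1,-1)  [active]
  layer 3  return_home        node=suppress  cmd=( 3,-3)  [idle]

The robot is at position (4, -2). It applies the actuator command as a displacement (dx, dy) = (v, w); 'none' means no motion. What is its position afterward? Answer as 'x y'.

4 -2

L0 cruise: idle → wire = none
L1 phototaxis: active, suppressor → wire = (3, 2)
L2 back_away: active, inhibitor → wire = none
L3 return_home: idle → wire stays none
actuator = none
position: (4, -2) + none = (4, -2)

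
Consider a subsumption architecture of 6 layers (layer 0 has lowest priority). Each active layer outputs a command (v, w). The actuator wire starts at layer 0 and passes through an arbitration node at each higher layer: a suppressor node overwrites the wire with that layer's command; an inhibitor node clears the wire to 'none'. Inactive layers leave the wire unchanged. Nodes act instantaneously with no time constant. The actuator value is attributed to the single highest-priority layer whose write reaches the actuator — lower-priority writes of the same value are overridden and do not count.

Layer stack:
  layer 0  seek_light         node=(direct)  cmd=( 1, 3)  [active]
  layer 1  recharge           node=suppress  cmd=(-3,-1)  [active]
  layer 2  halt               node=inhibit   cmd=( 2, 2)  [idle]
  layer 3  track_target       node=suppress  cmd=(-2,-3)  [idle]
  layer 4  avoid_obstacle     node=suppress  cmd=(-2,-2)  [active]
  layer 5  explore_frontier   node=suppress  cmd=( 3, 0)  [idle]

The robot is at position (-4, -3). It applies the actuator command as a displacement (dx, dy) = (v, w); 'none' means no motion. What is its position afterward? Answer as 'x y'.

[0] seek_light on; wire := (1, 3)
[1] recharge on (suppress); wire := (-3, -1)
[2] halt off; pass (-3, -1)
[3] track_target off; pass (-3, -1)
[4] avoid_obstacle on (suppress); wire := (-2, -2)
[5] explore_frontier off; pass (-2, -2)
output (-2, -2)
position: (-4, -3) + (-2, -2) = (-6, -5)

-6 -5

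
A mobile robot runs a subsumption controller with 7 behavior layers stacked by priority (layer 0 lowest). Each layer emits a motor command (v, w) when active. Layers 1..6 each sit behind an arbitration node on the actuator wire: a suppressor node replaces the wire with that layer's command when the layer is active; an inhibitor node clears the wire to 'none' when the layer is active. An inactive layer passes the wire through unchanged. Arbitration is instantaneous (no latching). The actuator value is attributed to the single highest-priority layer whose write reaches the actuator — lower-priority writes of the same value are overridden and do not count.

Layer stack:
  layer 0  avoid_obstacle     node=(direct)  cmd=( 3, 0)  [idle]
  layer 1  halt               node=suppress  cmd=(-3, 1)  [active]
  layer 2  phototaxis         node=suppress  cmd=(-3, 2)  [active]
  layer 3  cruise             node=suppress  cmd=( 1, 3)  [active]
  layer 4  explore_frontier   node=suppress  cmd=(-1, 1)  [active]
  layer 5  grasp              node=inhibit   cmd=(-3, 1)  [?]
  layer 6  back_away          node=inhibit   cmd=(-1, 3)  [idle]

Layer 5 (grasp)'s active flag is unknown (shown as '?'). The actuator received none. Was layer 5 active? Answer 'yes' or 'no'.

If layer 5 is active=yes:
  actuator would be none
If layer 5 is active=no:
  actuator would be (-1, 1)
Observed none, so layer 5 was active.

yes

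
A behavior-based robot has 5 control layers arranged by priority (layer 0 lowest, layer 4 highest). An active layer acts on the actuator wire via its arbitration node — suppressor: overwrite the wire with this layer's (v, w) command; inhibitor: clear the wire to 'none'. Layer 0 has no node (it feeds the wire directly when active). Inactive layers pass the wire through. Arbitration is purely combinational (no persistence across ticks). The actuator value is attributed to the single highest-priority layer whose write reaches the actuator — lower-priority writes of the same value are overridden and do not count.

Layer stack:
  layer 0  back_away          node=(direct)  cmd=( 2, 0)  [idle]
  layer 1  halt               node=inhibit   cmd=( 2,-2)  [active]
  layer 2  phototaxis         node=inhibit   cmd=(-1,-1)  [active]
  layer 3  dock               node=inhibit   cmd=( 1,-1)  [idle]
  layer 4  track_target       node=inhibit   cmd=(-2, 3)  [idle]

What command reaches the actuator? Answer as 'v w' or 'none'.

none

[0] back_away off; wire := none
[1] halt on (inhibit); wire := none
[2] phototaxis on (inhibit); wire := none
[3] dock off; pass none
[4] track_target off; pass none
output none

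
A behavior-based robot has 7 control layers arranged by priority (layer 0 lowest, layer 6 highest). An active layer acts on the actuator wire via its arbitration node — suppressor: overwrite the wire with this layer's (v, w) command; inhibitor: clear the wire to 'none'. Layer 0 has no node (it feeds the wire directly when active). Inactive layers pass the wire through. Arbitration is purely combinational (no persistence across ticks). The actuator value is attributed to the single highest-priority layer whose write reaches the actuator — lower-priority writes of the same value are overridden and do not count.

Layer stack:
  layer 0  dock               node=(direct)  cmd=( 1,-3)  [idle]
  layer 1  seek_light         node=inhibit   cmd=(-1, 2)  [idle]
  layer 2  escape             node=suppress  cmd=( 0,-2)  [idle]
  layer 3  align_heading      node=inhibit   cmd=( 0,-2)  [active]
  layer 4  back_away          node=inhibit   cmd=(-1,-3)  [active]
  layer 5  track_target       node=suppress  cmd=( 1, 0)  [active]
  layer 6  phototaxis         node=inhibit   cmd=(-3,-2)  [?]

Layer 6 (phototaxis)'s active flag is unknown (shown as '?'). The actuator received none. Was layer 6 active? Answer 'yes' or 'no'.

If layer 6 is active=yes:
  actuator would be none
If layer 6 is active=no:
  actuator would be (1, 0)
Observed none, so layer 6 was active.

yes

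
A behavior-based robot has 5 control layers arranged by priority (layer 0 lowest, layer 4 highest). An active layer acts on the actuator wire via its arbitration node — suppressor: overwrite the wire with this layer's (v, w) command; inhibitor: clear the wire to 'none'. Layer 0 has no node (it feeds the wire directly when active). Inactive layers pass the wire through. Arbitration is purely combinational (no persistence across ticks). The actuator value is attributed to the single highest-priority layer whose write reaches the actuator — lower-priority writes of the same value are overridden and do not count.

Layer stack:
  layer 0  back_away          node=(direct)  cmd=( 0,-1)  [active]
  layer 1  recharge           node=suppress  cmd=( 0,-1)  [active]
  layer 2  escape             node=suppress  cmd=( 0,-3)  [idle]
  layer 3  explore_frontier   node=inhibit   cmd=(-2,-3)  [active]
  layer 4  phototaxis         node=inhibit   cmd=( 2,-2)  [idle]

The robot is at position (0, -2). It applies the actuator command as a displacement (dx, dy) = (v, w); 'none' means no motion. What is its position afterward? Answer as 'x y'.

0 -2

layer 0 (back_away) active — direct: (0, -1)
layer 1 (recharge) active — suppresses: (0, -1)
layer 2 (escape) idle — unchanged: (0, -1)
layer 3 (explore_frontier) active — inhibits: none
layer 4 (phototaxis) idle — unchanged: none
→ actuator none
position: (0, -2) + none = (0, -2)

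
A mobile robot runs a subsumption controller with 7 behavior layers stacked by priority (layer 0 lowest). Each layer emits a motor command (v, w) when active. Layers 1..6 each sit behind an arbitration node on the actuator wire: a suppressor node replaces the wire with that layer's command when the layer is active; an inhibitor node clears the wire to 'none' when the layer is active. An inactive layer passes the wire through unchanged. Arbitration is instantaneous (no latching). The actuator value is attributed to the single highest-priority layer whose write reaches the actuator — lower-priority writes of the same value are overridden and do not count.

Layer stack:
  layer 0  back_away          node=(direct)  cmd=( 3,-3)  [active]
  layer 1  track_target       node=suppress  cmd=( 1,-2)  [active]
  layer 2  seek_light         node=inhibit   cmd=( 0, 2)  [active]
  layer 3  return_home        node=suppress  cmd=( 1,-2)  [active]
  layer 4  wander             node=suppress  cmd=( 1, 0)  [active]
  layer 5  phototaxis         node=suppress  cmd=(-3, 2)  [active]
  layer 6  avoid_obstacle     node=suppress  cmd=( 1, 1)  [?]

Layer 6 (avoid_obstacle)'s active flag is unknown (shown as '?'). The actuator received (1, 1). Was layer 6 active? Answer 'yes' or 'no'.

yes

If layer 6 is active=yes:
  actuator would be (1, 1)
If layer 6 is active=no:
  actuator would be (-3, 2)
Observed (1, 1), so layer 6 was active.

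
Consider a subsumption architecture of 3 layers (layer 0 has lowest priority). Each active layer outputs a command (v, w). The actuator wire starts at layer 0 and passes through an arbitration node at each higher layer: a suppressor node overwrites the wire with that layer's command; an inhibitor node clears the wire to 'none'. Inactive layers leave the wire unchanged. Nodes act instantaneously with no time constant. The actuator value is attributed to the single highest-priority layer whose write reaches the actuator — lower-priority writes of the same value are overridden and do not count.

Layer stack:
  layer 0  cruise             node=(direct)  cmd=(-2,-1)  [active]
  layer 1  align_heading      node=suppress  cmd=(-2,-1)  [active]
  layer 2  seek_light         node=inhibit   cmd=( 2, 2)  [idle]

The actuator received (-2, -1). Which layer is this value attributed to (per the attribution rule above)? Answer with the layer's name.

L0 cruise: active, feeds wire = (-2, -1)
L1 align_heading: active, suppressor → wire = (-2, -1)
L2 seek_light: idle → wire stays (-2, -1)
actuator = (-2, -1)
last writer: layer 1 = align_heading

align_heading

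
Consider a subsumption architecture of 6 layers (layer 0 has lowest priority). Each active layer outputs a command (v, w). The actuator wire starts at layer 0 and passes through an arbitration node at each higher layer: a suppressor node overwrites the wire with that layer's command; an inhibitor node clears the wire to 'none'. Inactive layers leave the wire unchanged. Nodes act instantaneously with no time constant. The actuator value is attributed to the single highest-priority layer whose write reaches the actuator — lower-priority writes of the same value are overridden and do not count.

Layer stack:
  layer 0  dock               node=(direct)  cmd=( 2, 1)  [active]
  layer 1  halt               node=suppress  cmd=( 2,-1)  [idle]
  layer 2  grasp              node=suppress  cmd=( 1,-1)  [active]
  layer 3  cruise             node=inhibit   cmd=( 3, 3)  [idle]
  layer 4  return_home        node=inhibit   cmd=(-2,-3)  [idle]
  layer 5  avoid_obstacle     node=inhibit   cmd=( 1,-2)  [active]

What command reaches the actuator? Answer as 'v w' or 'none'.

[0] dock on; wire := (2, 1)
[1] halt off; pass (2, 1)
[2] grasp on (suppress); wire := (1, -1)
[3] cruise off; pass (1, -1)
[4] return_home off; pass (1, -1)
[5] avoid_obstacle on (inhibit); wire := none
output none

none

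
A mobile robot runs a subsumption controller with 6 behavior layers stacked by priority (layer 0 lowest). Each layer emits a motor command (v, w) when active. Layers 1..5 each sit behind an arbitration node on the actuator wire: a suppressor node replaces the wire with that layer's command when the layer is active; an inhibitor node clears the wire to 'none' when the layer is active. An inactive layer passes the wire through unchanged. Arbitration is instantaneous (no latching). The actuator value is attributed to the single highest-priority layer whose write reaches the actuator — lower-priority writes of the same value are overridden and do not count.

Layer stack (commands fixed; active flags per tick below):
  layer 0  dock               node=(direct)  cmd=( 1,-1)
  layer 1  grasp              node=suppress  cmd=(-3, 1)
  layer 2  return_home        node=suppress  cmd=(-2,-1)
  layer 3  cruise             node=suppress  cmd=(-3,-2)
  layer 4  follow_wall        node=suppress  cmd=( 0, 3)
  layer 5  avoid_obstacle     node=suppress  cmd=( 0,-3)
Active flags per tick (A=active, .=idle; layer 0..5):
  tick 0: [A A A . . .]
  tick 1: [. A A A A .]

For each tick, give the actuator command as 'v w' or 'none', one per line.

-2 -1
0 3

tick 0:
  L0 dock: active, feeds wire = (1, -1)
  L1 grasp: active, suppressor → wire = (-3, 1)
  L2 return_home: active, suppressor → wire = (-2, -1)
  L3 cruise: idle → wire stays (-2, -1)
  L4 follow_wall: idle → wire stays (-2, -1)
  L5 avoid_obstacle: idle → wire stays (-2, -1)
  actuator = (-2, -1)
tick 1:
  L0 dock: idle → wire = none
  L1 grasp: active, suppressor → wire = (-3, 1)
  L2 return_home: active, suppressor → wire = (-2, -1)
  L3 cruise: active, suppressor → wire = (-3, -2)
  L4 follow_wall: active, suppressor → wire = (0, 3)
  L5 avoid_obstacle: idle → wire stays (0, 3)
  actuator = (0, 3)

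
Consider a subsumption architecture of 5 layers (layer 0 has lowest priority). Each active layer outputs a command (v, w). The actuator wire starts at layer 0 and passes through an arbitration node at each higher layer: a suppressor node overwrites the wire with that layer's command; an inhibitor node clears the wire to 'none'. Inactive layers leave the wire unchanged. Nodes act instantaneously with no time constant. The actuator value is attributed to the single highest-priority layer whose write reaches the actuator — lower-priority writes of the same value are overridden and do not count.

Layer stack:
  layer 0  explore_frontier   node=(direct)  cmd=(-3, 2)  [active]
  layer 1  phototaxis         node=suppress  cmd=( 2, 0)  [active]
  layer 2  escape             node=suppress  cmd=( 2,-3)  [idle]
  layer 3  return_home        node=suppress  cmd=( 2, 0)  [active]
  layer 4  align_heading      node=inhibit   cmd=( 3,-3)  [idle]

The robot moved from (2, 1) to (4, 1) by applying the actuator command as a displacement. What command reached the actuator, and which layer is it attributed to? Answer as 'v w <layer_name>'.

2 0 return_home

displacement = (4, 1) − (2, 1) = (2, 0)
layer 0 (explore_frontier) active — direct: (-3, 2)
layer 1 (phototaxis) active — suppresses: (2, 0)
layer 2 (escape) idle — unchanged: (2, 0)
layer 3 (return_home) active — suppresses: (2, 0)
layer 4 (align_heading) idle — unchanged: (2, 0)
→ actuator (2, 0) — from layer 3 (return_home)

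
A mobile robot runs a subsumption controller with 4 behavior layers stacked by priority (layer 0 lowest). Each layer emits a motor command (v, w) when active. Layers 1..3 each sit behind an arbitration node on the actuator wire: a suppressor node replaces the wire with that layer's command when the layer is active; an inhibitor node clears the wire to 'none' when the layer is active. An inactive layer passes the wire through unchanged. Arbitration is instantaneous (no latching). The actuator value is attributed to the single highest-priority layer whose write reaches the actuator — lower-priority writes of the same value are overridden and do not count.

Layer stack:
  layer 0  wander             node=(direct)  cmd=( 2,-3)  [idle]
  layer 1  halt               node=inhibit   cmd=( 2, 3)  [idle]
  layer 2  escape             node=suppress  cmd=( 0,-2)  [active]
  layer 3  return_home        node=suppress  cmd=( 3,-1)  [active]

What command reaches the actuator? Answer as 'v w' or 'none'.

3 -1

[0] wander off; wire := none
[1] halt off; pass none
[2] escape on (suppress); wire := (0, -2)
[3] return_home on (suppress); wire := (3, -1)
output (3, -1)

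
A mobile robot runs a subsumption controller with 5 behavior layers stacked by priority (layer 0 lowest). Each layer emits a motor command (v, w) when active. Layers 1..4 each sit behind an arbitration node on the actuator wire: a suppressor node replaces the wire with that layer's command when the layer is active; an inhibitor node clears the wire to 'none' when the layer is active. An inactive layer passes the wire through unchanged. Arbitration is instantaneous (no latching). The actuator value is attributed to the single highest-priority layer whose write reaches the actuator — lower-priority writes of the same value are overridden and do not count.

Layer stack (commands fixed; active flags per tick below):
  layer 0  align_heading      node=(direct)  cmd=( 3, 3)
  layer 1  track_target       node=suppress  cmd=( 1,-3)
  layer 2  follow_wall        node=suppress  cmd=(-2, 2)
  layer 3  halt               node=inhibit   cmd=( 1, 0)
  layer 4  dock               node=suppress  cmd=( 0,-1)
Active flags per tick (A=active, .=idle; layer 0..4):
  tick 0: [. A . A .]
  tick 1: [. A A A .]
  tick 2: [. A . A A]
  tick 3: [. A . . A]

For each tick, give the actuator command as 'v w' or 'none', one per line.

tick 0:
  [0] align_heading off; wire := none
  [1] track_target on (suppress); wire := (1, -3)
  [2] follow_wall off; pass (1, -3)
  [3] halt on (inhibit); wire := none
  [4] dock off; pass none
  output none
tick 1:
  [0] align_heading off; wire := none
  [1] track_target on (suppress); wire := (1, -3)
  [2] follow_wall on (suppress); wire := (-2, 2)
  [3] halt on (inhibit); wire := none
  [4] dock off; pass none
  output none
tick 2:
  [0] align_heading off; wire := none
  [1] track_target on (suppress); wire := (1, -3)
  [2] follow_wall off; pass (1, -3)
  [3] halt on (inhibit); wire := none
  [4] dock on (suppress); wire := (0, -1)
  output (0, -1)
tick 3:
  [0] align_heading off; wire := none
  [1] track_target on (suppress); wire := (1, -3)
  [2] follow_wall off; pass (1, -3)
  [3] halt off; pass (1, -3)
  [4] dock on (suppress); wire := (0, -1)
  output (0, -1)

none
none
0 -1
0 -1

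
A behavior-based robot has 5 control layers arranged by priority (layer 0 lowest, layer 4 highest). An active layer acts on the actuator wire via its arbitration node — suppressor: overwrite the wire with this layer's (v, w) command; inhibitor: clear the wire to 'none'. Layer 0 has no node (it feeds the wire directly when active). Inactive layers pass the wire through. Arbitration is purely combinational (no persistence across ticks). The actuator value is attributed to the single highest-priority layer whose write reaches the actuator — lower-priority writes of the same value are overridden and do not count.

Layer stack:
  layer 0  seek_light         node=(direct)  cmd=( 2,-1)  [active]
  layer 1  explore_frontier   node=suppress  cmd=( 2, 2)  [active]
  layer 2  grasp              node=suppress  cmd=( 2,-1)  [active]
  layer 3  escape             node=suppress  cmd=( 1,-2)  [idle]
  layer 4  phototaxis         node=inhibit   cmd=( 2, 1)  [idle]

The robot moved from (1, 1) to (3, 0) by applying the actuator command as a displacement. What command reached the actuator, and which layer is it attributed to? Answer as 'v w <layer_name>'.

displacement = (3, 0) − (1, 1) = (2, -1)
[0] seek_light on; wire := (2, -1)
[1] explore_frontier on (suppress); wire := (2, 2)
[2] grasp on (suppress); wire := (2, -1)
[3] escape off; pass (2, -1)
[4] phototaxis off; pass (2, -1)
output (2, -1) — from layer 2 (grasp)

2 -1 grasp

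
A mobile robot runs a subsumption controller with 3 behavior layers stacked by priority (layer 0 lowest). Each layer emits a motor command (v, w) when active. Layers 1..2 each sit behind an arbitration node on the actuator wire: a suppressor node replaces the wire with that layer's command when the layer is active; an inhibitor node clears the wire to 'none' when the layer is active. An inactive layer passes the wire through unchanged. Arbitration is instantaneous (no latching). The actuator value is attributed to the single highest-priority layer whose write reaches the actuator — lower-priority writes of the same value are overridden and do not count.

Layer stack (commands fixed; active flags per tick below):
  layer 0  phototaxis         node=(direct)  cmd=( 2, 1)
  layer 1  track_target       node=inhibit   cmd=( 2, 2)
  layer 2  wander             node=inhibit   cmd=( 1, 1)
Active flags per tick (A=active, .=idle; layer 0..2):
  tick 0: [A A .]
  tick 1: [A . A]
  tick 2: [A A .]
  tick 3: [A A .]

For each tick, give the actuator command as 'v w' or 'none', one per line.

none
none
none
none

tick 0:
  L0 phototaxis: active, feeds wire = (2, 1)
  L1 track_target: active, inhibitor → wire = none
  L2 wander: idle → wire stays none
  actuator = none
tick 1:
  L0 phototaxis: active, feeds wire = (2, 1)
  L1 track_target: idle → wire stays (2, 1)
  L2 wander: active, inhibitor → wire = none
  actuator = none
tick 2:
  L0 phototaxis: active, feeds wire = (2, 1)
  L1 track_target: active, inhibitor → wire = none
  L2 wander: idle → wire stays none
  actuator = none
tick 3:
  L0 phototaxis: active, feeds wire = (2, 1)
  L1 track_target: active, inhibitor → wire = none
  L2 wander: idle → wire stays none
  actuator = none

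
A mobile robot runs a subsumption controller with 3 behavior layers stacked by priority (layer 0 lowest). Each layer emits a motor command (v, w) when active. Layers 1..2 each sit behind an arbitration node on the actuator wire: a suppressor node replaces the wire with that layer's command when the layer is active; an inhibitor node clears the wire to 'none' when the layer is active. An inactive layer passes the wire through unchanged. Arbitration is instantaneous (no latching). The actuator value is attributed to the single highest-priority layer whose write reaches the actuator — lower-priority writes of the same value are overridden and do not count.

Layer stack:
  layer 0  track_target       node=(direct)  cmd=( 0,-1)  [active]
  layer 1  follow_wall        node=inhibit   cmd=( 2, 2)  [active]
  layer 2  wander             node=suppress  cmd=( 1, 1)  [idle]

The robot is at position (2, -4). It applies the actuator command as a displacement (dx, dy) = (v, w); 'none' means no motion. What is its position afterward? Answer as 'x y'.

2 -4

[0] track_target on; wire := (0, -1)
[1] follow_wall on (inhibit); wire := none
[2] wander off; pass none
output none
position: (2, -4) + none = (2, -4)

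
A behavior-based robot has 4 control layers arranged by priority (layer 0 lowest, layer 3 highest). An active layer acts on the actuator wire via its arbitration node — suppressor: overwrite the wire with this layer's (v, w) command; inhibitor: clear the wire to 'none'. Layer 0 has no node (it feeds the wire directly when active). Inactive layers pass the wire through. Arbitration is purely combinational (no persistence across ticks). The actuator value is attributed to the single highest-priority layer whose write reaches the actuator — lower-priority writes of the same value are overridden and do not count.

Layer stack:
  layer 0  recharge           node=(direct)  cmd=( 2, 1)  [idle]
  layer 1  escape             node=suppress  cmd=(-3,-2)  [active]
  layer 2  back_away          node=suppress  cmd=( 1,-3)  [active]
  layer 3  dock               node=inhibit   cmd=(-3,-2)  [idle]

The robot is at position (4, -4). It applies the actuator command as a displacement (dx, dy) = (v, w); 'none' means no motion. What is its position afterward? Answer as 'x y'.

5 -7

[0] recharge off; wire := none
[1] escape on (suppress); wire := (-3, -2)
[2] back_away on (suppress); wire := (1, -3)
[3] dock off; pass (1, -3)
output (1, -3)
position: (4, -4) + (1, -3) = (5, -7)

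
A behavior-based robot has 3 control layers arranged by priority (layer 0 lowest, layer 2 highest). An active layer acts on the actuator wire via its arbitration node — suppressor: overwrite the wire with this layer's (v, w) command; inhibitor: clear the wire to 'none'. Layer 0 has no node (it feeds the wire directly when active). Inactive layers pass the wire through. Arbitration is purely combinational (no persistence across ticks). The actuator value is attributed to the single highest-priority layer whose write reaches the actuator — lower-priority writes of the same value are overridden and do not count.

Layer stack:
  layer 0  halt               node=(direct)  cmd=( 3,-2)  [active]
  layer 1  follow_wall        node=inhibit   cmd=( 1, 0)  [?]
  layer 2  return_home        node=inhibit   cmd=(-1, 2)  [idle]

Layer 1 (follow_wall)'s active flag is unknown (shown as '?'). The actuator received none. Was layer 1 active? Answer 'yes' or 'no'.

If layer 1 is active=yes:
  actuator would be none
If layer 1 is active=no:
  actuator would be (3, -2)
Observed none, so layer 1 was active.

yes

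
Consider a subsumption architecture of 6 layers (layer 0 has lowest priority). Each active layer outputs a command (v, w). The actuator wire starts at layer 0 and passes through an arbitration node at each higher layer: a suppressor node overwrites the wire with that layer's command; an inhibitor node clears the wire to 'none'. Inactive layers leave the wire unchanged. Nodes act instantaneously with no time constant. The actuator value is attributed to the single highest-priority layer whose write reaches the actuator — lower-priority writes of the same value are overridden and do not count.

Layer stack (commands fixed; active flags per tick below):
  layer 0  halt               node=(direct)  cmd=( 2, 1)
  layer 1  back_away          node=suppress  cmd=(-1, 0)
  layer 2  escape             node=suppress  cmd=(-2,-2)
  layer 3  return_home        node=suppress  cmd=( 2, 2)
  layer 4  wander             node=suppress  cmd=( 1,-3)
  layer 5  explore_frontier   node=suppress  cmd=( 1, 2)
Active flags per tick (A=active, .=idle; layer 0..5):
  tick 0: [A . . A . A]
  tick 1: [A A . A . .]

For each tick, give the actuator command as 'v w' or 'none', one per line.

tick 0:
  L0 halt: active, feeds wire = (2, 1)
  L1 back_away: idle → wire stays (2, 1)
  L2 escape: idle → wire stays (2, 1)
  L3 return_home: active, suppressor → wire = (2, 2)
  L4 wander: idle → wire stays (2, 2)
  L5 explore_frontier: active, suppressor → wire = (1, 2)
  actuator = (1, 2)
tick 1:
  L0 halt: active, feeds wire = (2, 1)
  L1 back_away: active, suppressor → wire = (-1, 0)
  L2 escape: idle → wire stays (-1, 0)
  L3 return_home: active, suppressor → wire = (2, 2)
  L4 wander: idle → wire stays (2, 2)
  L5 explore_frontier: idle → wire stays (2, 2)
  actuator = (2, 2)

1 2
2 2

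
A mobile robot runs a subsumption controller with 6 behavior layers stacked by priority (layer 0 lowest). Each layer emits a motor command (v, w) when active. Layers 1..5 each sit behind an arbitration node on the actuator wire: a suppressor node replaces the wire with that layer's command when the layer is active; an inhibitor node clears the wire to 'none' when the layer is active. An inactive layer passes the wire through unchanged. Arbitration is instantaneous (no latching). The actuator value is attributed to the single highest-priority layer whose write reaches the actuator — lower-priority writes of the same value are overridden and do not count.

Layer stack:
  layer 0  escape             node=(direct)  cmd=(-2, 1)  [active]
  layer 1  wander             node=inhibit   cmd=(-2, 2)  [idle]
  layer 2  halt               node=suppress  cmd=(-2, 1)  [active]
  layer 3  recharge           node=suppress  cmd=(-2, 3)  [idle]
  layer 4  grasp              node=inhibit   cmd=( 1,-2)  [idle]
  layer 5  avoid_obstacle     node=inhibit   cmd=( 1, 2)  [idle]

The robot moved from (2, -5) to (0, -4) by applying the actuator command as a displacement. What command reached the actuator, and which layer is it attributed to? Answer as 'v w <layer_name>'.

displacement = (0, -4) − (2, -5) = (-2, 1)
L0 escape: active, feeds wire = (-2, 1)
L1 wander: idle → wire stays (-2, 1)
L2 halt: active, suppressor → wire = (-2, 1)
L3 recharge: idle → wire stays (-2, 1)
L4 grasp: idle → wire stays (-2, 1)
L5 avoid_obstacle: idle → wire stays (-2, 1)
actuator = (-2, 1) — from layer 2 (halt)

-2 1 halt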